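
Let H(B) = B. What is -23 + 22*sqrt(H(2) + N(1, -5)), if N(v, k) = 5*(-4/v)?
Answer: -23 + 66*I*sqrt(2) ≈ -23.0 + 93.338*I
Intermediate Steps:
N(v, k) = -20/v
-23 + 22*sqrt(H(2) + N(1, -5)) = -23 + 22*sqrt(2 - 20/1) = -23 + 22*sqrt(2 - 20*1) = -23 + 22*sqrt(2 - 20) = -23 + 22*sqrt(-18) = -23 + 22*(3*I*sqrt(2)) = -23 + 66*I*sqrt(2)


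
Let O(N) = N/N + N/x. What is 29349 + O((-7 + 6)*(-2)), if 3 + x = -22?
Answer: 733748/25 ≈ 29350.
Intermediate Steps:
x = -25 (x = -3 - 22 = -25)
O(N) = 1 - N/25 (O(N) = N/N + N/(-25) = 1 + N*(-1/25) = 1 - N/25)
29349 + O((-7 + 6)*(-2)) = 29349 + (1 - (-7 + 6)*(-2)/25) = 29349 + (1 - (-1)*(-2)/25) = 29349 + (1 - 1/25*2) = 29349 + (1 - 2/25) = 29349 + 23/25 = 733748/25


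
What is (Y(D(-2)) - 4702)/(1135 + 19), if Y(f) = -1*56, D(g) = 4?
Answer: -2379/577 ≈ -4.1230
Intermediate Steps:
Y(f) = -56
(Y(D(-2)) - 4702)/(1135 + 19) = (-56 - 4702)/(1135 + 19) = -4758/1154 = -4758*1/1154 = -2379/577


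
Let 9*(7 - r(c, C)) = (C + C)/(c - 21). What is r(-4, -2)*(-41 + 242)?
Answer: 105257/75 ≈ 1403.4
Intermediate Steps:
r(c, C) = 7 - 2*C/(9*(-21 + c)) (r(c, C) = 7 - (C + C)/(9*(c - 21)) = 7 - 2*C/(9*(-21 + c)))
r(-4, -2)*(-41 + 242) = ((-1323 - 2*(-2) + 63*(-4))/(9*(-21 - 4)))*(-41 + 242) = ((⅑)*(-1323 + 4 - 252)/(-25))*201 = ((⅑)*(-1/25)*(-1571))*201 = (1571/225)*201 = 105257/75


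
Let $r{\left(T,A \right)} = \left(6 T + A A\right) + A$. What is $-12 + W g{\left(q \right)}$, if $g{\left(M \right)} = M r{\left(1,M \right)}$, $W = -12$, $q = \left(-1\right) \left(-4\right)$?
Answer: $-1260$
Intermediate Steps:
$r{\left(T,A \right)} = A + A^{2} + 6 T$ ($r{\left(T,A \right)} = \left(6 T + A^{2}\right) + A = \left(A^{2} + 6 T\right) + A = A + A^{2} + 6 T$)
$q = 4$
$g{\left(M \right)} = M \left(6 + M + M^{2}\right)$ ($g{\left(M \right)} = M \left(M + M^{2} + 6 \cdot 1\right) = M \left(M + M^{2} + 6\right) = M \left(6 + M + M^{2}\right)$)
$-12 + W g{\left(q \right)} = -12 - 12 \cdot 4 \left(6 + 4 + 4^{2}\right) = -12 - 12 \cdot 4 \left(6 + 4 + 16\right) = -12 - 12 \cdot 4 \cdot 26 = -12 - 1248 = -1260$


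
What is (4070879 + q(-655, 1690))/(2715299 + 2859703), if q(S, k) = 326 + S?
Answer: 678425/929167 ≈ 0.73014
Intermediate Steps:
(4070879 + q(-655, 1690))/(2715299 + 2859703) = (4070879 + (326 - 655))/(2715299 + 2859703) = (4070879 - 329)/5575002 = 4070550*(1/5575002) = 678425/929167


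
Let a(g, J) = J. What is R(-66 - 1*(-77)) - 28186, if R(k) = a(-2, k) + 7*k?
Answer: -28098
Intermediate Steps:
R(k) = 8*k (R(k) = k + 7*k = 8*k)
R(-66 - 1*(-77)) - 28186 = 8*(-66 - 1*(-77)) - 28186 = 8*(-66 + 77) - 28186 = 8*11 - 28186 = 88 - 28186 = -28098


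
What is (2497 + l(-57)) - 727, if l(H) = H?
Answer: 1713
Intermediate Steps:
(2497 + l(-57)) - 727 = (2497 - 57) - 727 = 2440 - 727 = 1713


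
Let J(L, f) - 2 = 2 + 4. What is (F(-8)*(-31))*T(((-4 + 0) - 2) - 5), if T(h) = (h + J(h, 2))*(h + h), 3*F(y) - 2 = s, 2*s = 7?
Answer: -3751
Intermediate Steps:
J(L, f) = 8 (J(L, f) = 2 + (2 + 4) = 2 + 6 = 8)
s = 7/2 (s = (1/2)*7 = 7/2 ≈ 3.5000)
F(y) = 11/6 (F(y) = 2/3 + (1/3)*(7/2) = 2/3 + 7/6 = 11/6)
T(h) = 2*h*(8 + h) (T(h) = (h + 8)*(h + h) = (8 + h)*(2*h) = 2*h*(8 + h))
(F(-8)*(-31))*T(((-4 + 0) - 2) - 5) = ((11/6)*(-31))*(2*(((-4 + 0) - 2) - 5)*(8 + (((-4 + 0) - 2) - 5))) = -341*((-4 - 2) - 5)*(8 + ((-4 - 2) - 5))/3 = -341*(-6 - 5)*(8 + (-6 - 5))/3 = -341*(-11)*(8 - 11)/3 = -341*(-11)*(-3)/3 = -341/6*66 = -3751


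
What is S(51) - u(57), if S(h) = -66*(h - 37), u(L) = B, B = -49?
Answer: -875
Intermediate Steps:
u(L) = -49
S(h) = 2442 - 66*h (S(h) = -66*(-37 + h) = 2442 - 66*h)
S(51) - u(57) = (2442 - 66*51) - 1*(-49) = (2442 - 3366) + 49 = -924 + 49 = -875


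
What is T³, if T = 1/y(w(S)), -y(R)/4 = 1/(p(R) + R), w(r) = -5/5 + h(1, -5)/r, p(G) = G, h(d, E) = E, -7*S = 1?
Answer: -4913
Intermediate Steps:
S = -⅐ (S = -⅐*1 = -⅐ ≈ -0.14286)
w(r) = -1 - 5/r (w(r) = -5/5 - 5/r = -5*⅕ - 5/r = -1 - 5/r)
y(R) = -2/R (y(R) = -4/(R + R) = -4*1/(2*R) = -2/R)
T = -17 (T = 1/(-2*(-1/(7*(-5 - 1*(-⅐))))) = 1/(-2*(-1/(7*(-5 + ⅐)))) = 1/(-2/((-7*(-34/7)))) = 1/(-2/34) = 1/(-2*1/34) = 1/(-1/17) = -17)
T³ = (-17)³ = -4913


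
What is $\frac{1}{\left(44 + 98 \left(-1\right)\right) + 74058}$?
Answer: $\frac{1}{74004} \approx 1.3513 \cdot 10^{-5}$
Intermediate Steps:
$\frac{1}{\left(44 + 98 \left(-1\right)\right) + 74058} = \frac{1}{\left(44 - 98\right) + 74058} = \frac{1}{-54 + 74058} = \frac{1}{74004}$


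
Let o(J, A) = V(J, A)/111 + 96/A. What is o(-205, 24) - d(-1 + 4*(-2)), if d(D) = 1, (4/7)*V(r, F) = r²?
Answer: 295507/444 ≈ 665.56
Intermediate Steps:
V(r, F) = 7*r²/4
o(J, A) = 96/A + 7*J²/444 (o(J, A) = (7*J²/4)/111 + 96/A = (7*J²/4)*(1/111) + 96/A = 7*J²/444 + 96/A = 96/A + 7*J²/444)
o(-205, 24) - d(-1 + 4*(-2)) = (96/24 + (7/444)*(-205)²) - 1*1 = (96*(1/24) + (7/444)*42025) - 1 = (4 + 294175/444) - 1 = 295951/444 - 1 = 295507/444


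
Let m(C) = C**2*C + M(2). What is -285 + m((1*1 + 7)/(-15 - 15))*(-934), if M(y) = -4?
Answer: 11706901/3375 ≈ 3468.7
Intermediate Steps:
m(C) = -4 + C**3 (m(C) = C**2*C - 4 = C**3 - 4 = -4 + C**3)
-285 + m((1*1 + 7)/(-15 - 15))*(-934) = -285 + (-4 + ((1*1 + 7)/(-15 - 15))**3)*(-934) = -285 + (-4 + ((1 + 7)/(-30))**3)*(-934) = -285 + (-4 + (8*(-1/30))**3)*(-934) = -285 + (-4 + (-4/15)**3)*(-934) = -285 + (-4 - 64/3375)*(-934) = -285 - 13564/3375*(-934) = -285 + 12668776/3375 = 11706901/3375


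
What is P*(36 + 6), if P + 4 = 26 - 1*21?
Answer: 42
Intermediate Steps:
P = 1 (P = -4 + (26 - 1*21) = -4 + (26 - 21) = -4 + 5 = 1)
P*(36 + 6) = 1*(36 + 6) = 1*42 = 42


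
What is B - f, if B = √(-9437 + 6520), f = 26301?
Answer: -26301 + I*√2917 ≈ -26301.0 + 54.009*I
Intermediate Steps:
B = I*√2917 (B = √(-2917) = I*√2917 ≈ 54.009*I)
B - f = I*√2917 - 1*26301 = I*√2917 - 26301 = -26301 + I*√2917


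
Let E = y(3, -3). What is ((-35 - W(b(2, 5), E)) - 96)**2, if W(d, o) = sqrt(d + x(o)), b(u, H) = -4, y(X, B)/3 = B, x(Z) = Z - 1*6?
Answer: (131 + I*sqrt(19))**2 ≈ 17142.0 + 1142.0*I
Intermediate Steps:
x(Z) = -6 + Z (x(Z) = Z - 6 = -6 + Z)
y(X, B) = 3*B
E = -9 (E = 3*(-3) = -9)
W(d, o) = sqrt(-6 + d + o) (W(d, o) = sqrt(d + (-6 + o)) = sqrt(-6 + d + o))
((-35 - W(b(2, 5), E)) - 96)**2 = ((-35 - sqrt(-6 - 4 - 9)) - 96)**2 = ((-35 - sqrt(-19)) - 96)**2 = ((-35 - I*sqrt(19)) - 96)**2 = (-131 - I*sqrt(19))**2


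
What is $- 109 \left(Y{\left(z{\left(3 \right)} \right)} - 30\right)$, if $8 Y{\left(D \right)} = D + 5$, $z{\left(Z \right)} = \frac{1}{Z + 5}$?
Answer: $\frac{204811}{64} \approx 3200.2$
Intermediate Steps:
$z{\left(Z \right)} = \frac{1}{5 + Z}$
$Y{\left(D \right)} = \frac{5}{8} + \frac{D}{8}$ ($Y{\left(D \right)} = \frac{D + 5}{8} = \frac{5 + D}{8} = \frac{5}{8} + \frac{D}{8}$)
$- 109 \left(Y{\left(z{\left(3 \right)} \right)} - 30\right) = - 109 \left(\left(\frac{5}{8} + \frac{1}{8 \left(5 + 3\right)}\right) - 30\right) = - 109 \left(\left(\frac{5}{8} + \frac{1}{8 \cdot 8}\right) - 30\right) = - 109 \left(\left(\frac{5}{8} + \frac{1}{8} \cdot \frac{1}{8}\right) - 30\right) = - 109 \left(\left(\frac{5}{8} + \frac{1}{64}\right) - 30\right) = - 109 \left(\frac{41}{64} - 30\right) = \left(-109\right) \left(- \frac{1879}{64}\right) = \frac{204811}{64}$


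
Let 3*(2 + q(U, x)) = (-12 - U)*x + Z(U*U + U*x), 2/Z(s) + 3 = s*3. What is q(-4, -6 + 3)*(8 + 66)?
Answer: 108040/243 ≈ 444.61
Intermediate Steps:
Z(s) = 2/(-3 + 3*s) (Z(s) = 2/(-3 + s*3) = 2/(-3 + 3*s))
q(U, x) = -2 + 2/(9*(-1 + U² + U*x)) + x*(-12 - U)/3 (q(U, x) = -2 + ((-12 - U)*x + 2/(3*(-1 + (U*U + U*x))))/3 = -2 + (x*(-12 - U) + 2/(3*(-1 + (U² + U*x))))/3 = -2 + (x*(-12 - U) + 2/(3*(-1 + U² + U*x)))/3 = -2 + (2/(3*(-1 + U² + U*x)) + x*(-12 - U))/3 = -2 + (2/(9*(-1 + U² + U*x)) + x*(-12 - U)/3) = -2 + 2/(9*(-1 + U² + U*x)) + x*(-12 - U)/3)
q(-4, -6 + 3)*(8 + 66) = ((2 - 3*(-1 - 4*(-4 + (-6 + 3)))*(6 + 12*(-6 + 3) - 4*(-6 + 3)))/(9*(-1 - 4*(-4 + (-6 + 3)))))*(8 + 66) = ((2 - 3*(-1 - 4*(-4 - 3))*(6 + 12*(-3) - 4*(-3)))/(9*(-1 - 4*(-4 - 3))))*74 = ((2 - 3*(-1 - 4*(-7))*(6 - 36 + 12))/(9*(-1 - 4*(-7))))*74 = ((2 - 3*(-1 + 28)*(-18))/(9*(-1 + 28)))*74 = ((⅑)*(2 - 3*27*(-18))/27)*74 = ((⅑)*(1/27)*(2 + 1458))*74 = ((⅑)*(1/27)*1460)*74 = (1460/243)*74 = 108040/243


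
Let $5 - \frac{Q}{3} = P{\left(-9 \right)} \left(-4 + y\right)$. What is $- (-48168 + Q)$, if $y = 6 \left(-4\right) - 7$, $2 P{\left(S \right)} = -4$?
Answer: $48363$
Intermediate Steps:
$P{\left(S \right)} = -2$ ($P{\left(S \right)} = \frac{1}{2} \left(-4\right) = -2$)
$y = -31$ ($y = -24 - 7 = -31$)
$Q = -195$ ($Q = 15 - 3 \left(- 2 \left(-4 - 31\right)\right) = 15 - 3 \left(\left(-2\right) \left(-35\right)\right) = 15 - 210 = -195$)
$- (-48168 + Q) = - (-48168 - 195) = \left(-1\right) \left(-48363\right) = 48363$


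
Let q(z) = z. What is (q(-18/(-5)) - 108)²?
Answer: 272484/25 ≈ 10899.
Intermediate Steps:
(q(-18/(-5)) - 108)² = (-18/(-5) - 108)² = (-18*(-⅕) - 108)² = (18/5 - 108)² = (-522/5)² = 272484/25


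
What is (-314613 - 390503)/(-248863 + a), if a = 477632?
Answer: -705116/228769 ≈ -3.0822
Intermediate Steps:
(-314613 - 390503)/(-248863 + a) = (-314613 - 390503)/(-248863 + 477632) = -705116/228769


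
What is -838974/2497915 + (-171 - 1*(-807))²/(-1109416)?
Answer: -34663710804/49486194065 ≈ -0.70047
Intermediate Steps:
-838974/2497915 + (-171 - 1*(-807))²/(-1109416) = -838974*1/2497915 + (-171 + 807)²*(-1/1109416) = -838974/2497915 + 636²*(-1/1109416) = -838974/2497915 + 404496*(-1/1109416) = -838974/2497915 - 50562/138677 = -34663710804/49486194065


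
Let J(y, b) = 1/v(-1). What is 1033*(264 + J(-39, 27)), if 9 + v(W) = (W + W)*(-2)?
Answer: 1362527/5 ≈ 2.7251e+5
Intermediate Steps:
v(W) = -9 - 4*W (v(W) = -9 + (W + W)*(-2) = -9 + (2*W)*(-2) = -9 - 4*W)
J(y, b) = -⅕ (J(y, b) = 1/(-9 - 4*(-1)) = 1/(-9 + 4) = 1/(-5) = 1*(-⅕) = -⅕)
1033*(264 + J(-39, 27)) = 1033*(264 - ⅕) = 1033*(1319/5) = 1362527/5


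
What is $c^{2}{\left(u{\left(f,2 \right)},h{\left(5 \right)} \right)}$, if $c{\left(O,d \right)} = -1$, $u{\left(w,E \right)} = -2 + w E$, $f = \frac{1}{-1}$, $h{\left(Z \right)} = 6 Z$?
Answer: $1$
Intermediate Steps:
$f = -1$
$u{\left(w,E \right)} = -2 + E w$
$c^{2}{\left(u{\left(f,2 \right)},h{\left(5 \right)} \right)} = \left(-1\right)^{2} = 1$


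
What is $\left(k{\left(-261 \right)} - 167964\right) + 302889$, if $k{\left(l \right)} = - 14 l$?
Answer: $138579$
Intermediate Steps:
$\left(k{\left(-261 \right)} - 167964\right) + 302889 = \left(\left(-14\right) \left(-261\right) - 167964\right) + 302889 = \left(3654 - 167964\right) + 302889 = -164310 + 302889 = 138579$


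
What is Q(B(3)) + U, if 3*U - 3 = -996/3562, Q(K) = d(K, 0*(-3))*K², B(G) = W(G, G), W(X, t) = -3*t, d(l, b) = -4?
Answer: -575429/1781 ≈ -323.09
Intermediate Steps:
B(G) = -3*G
Q(K) = -4*K²
U = 1615/1781 (U = 1 + (-996/3562)/3 = 1 + (-996*1/3562)/3 = 1 + (⅓)*(-498/1781) = 1 - 166/1781 = 1615/1781 ≈ 0.90679)
Q(B(3)) + U = -4*(-3*3)² + 1615/1781 = -4*(-9)² + 1615/1781 = -4*81 + 1615/1781 = -324 + 1615/1781 = -575429/1781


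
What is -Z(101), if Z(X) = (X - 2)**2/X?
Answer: -9801/101 ≈ -97.040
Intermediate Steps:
Z(X) = (-2 + X)**2/X
-Z(101) = -(-2 + 101)**2/101 = -99**2/101 = -9801/101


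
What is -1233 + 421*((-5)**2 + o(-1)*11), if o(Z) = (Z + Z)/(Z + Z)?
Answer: 13923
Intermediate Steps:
o(Z) = 1 (o(Z) = (2*Z)/((2*Z)) = (2*Z)*(1/(2*Z)) = 1)
-1233 + 421*((-5)**2 + o(-1)*11) = -1233 + 421*((-5)**2 + 1*11) = -1233 + 421*(25 + 11) = -1233 + 421*36 = -1233 + 15156 = 13923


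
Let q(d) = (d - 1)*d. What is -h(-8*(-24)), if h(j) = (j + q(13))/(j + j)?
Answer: -29/32 ≈ -0.90625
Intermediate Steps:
q(d) = d*(-1 + d) (q(d) = (-1 + d)*d = d*(-1 + d))
h(j) = (156 + j)/(2*j) (h(j) = (j + 13*(-1 + 13))/(j + j) = (j + 13*12)/((2*j)) = (j + 156)*(1/(2*j)) = (156 + j)*(1/(2*j)) = (156 + j)/(2*j))
-h(-8*(-24)) = -(156 - 8*(-24))/(2*((-8*(-24)))) = -(156 + 192)/(2*192) = -348/(2*192) = -1*29/32 = -29/32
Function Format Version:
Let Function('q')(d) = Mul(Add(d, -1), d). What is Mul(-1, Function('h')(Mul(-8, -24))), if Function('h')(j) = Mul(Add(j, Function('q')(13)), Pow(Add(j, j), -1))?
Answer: Rational(-29, 32) ≈ -0.90625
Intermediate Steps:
Function('q')(d) = Mul(d, Add(-1, d)) (Function('q')(d) = Mul(Add(-1, d), d) = Mul(d, Add(-1, d)))
Function('h')(j) = Mul(Rational(1, 2), Pow(j, -1), Add(156, j)) (Function('h')(j) = Mul(Add(j, Mul(13, Add(-1, 13))), Pow(Add(j, j), -1)) = Mul(Add(j, Mul(13, 12)), Pow(Mul(2, j), -1)) = Mul(Add(j, 156), Mul(Rational(1, 2), Pow(j, -1))) = Mul(Add(156, j), Mul(Rational(1, 2), Pow(j, -1))) = Mul(Rational(1, 2), Pow(j, -1), Add(156, j)))
Mul(-1, Function('h')(Mul(-8, -24))) = Mul(-1, Mul(Rational(1, 2), Pow(Mul(-8, -24), -1), Add(156, Mul(-8, -24)))) = Mul(-1, Mul(Rational(1, 2), Pow(192, -1), Add(156, 192))) = Mul(-1, Mul(Rational(1, 2), Rational(1, 192), 348)) = Mul(-1, Rational(29, 32)) = Rational(-29, 32)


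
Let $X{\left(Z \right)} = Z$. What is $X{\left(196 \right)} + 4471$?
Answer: $4667$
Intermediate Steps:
$X{\left(196 \right)} + 4471 = 196 + 4471 = 4667$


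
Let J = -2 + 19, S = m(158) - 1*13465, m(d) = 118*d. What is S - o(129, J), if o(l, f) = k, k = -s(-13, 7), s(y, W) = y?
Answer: 5166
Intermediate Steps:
S = 5179 (S = 118*158 - 1*13465 = 18644 - 13465 = 5179)
J = 17
k = 13 (k = -1*(-13) = 13)
o(l, f) = 13
S - o(129, J) = 5179 - 1*13 = 5179 - 13 = 5166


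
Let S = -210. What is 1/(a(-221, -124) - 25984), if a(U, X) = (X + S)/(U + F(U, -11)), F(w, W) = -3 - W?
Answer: -213/5534258 ≈ -3.8488e-5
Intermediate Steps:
a(U, X) = (-210 + X)/(8 + U) (a(U, X) = (X - 210)/(U + (-3 - 1*(-11))) = (-210 + X)/(U + (-3 + 11)) = (-210 + X)/(U + 8) = (-210 + X)/(8 + U))
1/(a(-221, -124) - 25984) = 1/((-210 - 124)/(8 - 221) - 25984) = 1/(-334/(-213) - 25984) = 1/(-1/213*(-334) - 25984) = 1/(334/213 - 25984) = 1/(-5534258/213) = -213/5534258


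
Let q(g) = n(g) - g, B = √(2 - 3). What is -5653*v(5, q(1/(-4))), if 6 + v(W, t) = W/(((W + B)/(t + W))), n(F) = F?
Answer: 175243/26 + 141325*I/26 ≈ 6740.1 + 5435.6*I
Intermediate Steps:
B = I (B = √(-1) = I ≈ 1.0*I)
q(g) = 0 (q(g) = g - g = 0)
v(W, t) = -6 + W*(W + t)/(I + W) (v(W, t) = -6 + W/(((W + I)/(t + W))) = -6 + W/(((I + W)/(W + t))) = -6 + W*((W + t)/(I + W)) = -6 + W*(W + t)/(I + W))
-5653*v(5, q(1/(-4))) = -5653*(5² - 6*I - 6*5 + 5*0)/(I + 5) = -5653*(25 - 6*I - 30 + 0)/(5 + I) = -5653*(5 - I)/26*(-5 - 6*I) = -5653*(-5 - 6*I)*(5 - I)/26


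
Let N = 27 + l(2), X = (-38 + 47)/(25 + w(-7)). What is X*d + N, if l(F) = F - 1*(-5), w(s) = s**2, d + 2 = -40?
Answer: 1069/37 ≈ 28.892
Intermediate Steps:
d = -42 (d = -2 - 40 = -42)
l(F) = 5 + F (l(F) = F + 5 = 5 + F)
X = 9/74 (X = (-38 + 47)/(25 + (-7)**2) = 9/(25 + 49) = 9/74 ≈ 0.12162)
N = 34 (N = 27 + (5 + 2) = 27 + 7 = 34)
X*d + N = (9/74)*(-42) + 34 = -189/37 + 34 = 1069/37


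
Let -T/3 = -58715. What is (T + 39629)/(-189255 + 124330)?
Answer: -215774/64925 ≈ -3.3234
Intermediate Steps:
T = 176145 (T = -3*(-58715) = 176145)
(T + 39629)/(-189255 + 124330) = (176145 + 39629)/(-189255 + 124330) = 215774/(-64925) = 215774*(-1/64925) = -215774/64925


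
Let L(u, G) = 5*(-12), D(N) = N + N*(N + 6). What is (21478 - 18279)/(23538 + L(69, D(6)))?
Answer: 457/3354 ≈ 0.13626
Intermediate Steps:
D(N) = N + N*(6 + N)
L(u, G) = -60
(21478 - 18279)/(23538 + L(69, D(6))) = (21478 - 18279)/(23538 - 60) = 3199/23478 = 3199*(1/23478) = 457/3354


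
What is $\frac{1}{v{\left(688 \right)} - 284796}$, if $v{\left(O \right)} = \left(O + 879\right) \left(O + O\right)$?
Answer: $\frac{1}{1871396} \approx 5.3436 \cdot 10^{-7}$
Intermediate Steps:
$v{\left(O \right)} = 2 O \left(879 + O\right)$ ($v{\left(O \right)} = \left(879 + O\right) 2 O = 2 O \left(879 + O\right)$)
$\frac{1}{v{\left(688 \right)} - 284796} = \frac{1}{2 \cdot 688 \left(879 + 688\right) - 284796} = \frac{1}{2 \cdot 688 \cdot 1567 - 284796} = \frac{1}{2156192 - 284796} = \frac{1}{1871396}$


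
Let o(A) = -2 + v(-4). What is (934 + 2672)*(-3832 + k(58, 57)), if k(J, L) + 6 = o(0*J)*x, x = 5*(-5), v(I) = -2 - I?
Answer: -13839828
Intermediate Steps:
o(A) = 0 (o(A) = -2 + (-2 - 1*(-4)) = -2 + (-2 + 4) = -2 + 2 = 0)
x = -25
k(J, L) = -6 (k(J, L) = -6 + 0*(-25) = -6 + 0 = -6)
(934 + 2672)*(-3832 + k(58, 57)) = (934 + 2672)*(-3832 - 6) = 3606*(-3838) = -13839828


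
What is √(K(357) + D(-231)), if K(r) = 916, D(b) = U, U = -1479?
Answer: I*√563 ≈ 23.728*I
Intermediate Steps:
D(b) = -1479
√(K(357) + D(-231)) = √(916 - 1479) = √(-563) = I*√563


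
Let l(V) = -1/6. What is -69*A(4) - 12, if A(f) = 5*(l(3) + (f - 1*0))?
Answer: -2669/2 ≈ -1334.5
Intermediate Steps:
l(V) = -1/6 (l(V) = -1*1/6 = -1/6)
A(f) = -5/6 + 5*f (A(f) = 5*(-1/6 + (f - 1*0)) = 5*(-1/6 + (f + 0)) = 5*(-1/6 + f) = -5/6 + 5*f)
-69*A(4) - 12 = -69*(-5/6 + 5*4) - 12 = -69*(-5/6 + 20) - 12 = -69*115/6 - 12 = -2645/2 - 12 = -2669/2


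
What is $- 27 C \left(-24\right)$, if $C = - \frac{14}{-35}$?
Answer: $\frac{1296}{5} \approx 259.2$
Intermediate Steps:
$C = \frac{2}{5}$ ($C = \left(-14\right) \left(- \frac{1}{35}\right) = \frac{2}{5} \approx 0.4$)
$- 27 C \left(-24\right) = \left(-27\right) \frac{2}{5} \left(-24\right) = \left(- \frac{54}{5}\right) \left(-24\right) = \frac{1296}{5}$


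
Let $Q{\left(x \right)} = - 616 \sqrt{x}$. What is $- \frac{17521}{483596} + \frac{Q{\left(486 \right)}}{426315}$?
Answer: $- \frac{17521}{483596} - \frac{1848 \sqrt{6}}{142105} \approx -0.068085$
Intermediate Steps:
$- \frac{17521}{483596} + \frac{Q{\left(486 \right)}}{426315} = - \frac{17521}{483596} + \frac{\left(-616\right) \sqrt{486}}{426315} = \left(-17521\right) \frac{1}{483596} + - 616 \cdot 9 \sqrt{6} \cdot \frac{1}{426315} = - \frac{17521}{483596} + - 5544 \sqrt{6} \cdot \frac{1}{426315} = - \frac{17521}{483596} - \frac{1848 \sqrt{6}}{142105}$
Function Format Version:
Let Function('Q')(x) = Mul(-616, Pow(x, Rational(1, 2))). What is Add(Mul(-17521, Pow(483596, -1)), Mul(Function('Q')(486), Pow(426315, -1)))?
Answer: Add(Rational(-17521, 483596), Mul(Rational(-1848, 142105), Pow(6, Rational(1, 2)))) ≈ -0.068085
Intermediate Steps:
Add(Mul(-17521, Pow(483596, -1)), Mul(Function('Q')(486), Pow(426315, -1))) = Add(Mul(-17521, Pow(483596, -1)), Mul(Mul(-616, Pow(486, Rational(1, 2))), Pow(426315, -1))) = Add(Mul(-17521, Rational(1, 483596)), Mul(Mul(-616, Mul(9, Pow(6, Rational(1, 2)))), Rational(1, 426315))) = Add(Rational(-17521, 483596), Mul(Mul(-5544, Pow(6, Rational(1, 2))), Rational(1, 426315))) = Add(Rational(-17521, 483596), Mul(Rational(-1848, 142105), Pow(6, Rational(1, 2))))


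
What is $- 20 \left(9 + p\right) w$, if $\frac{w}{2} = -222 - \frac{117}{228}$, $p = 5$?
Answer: $\frac{2367540}{19} \approx 1.2461 \cdot 10^{5}$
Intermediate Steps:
$w = - \frac{16911}{38}$ ($w = 2 \left(-222 - \frac{117}{228}\right) = 2 \left(-222 - \frac{39}{76}\right) = 2 \left(- \frac{16911}{76}\right) = - \frac{16911}{38} \approx -445.03$)
$- 20 \left(9 + p\right) w = - 20 \left(9 + 5\right) \left(- \frac{16911}{38}\right) = \left(-20\right) 14 \left(- \frac{16911}{38}\right) = \left(-280\right) \left(- \frac{16911}{38}\right) = \frac{2367540}{19}$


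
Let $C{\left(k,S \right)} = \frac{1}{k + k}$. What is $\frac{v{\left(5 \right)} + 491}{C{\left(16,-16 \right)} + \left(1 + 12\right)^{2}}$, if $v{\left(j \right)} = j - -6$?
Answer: $\frac{16064}{5409} \approx 2.9699$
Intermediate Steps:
$v{\left(j \right)} = 6 + j$ ($v{\left(j \right)} = j + 6 = 6 + j$)
$C{\left(k,S \right)} = \frac{1}{2 k}$
$\frac{v{\left(5 \right)} + 491}{C{\left(16,-16 \right)} + \left(1 + 12\right)^{2}} = \frac{\left(6 + 5\right) + 491}{\frac{1}{2 \cdot 16} + \left(1 + 12\right)^{2}} = \frac{11 + 491}{\frac{1}{2} \cdot \frac{1}{16} + 13^{2}} = \frac{502}{\frac{1}{32} + 169} = \frac{502}{\frac{5409}{32}} = 502 \cdot \frac{32}{5409} = \frac{16064}{5409}$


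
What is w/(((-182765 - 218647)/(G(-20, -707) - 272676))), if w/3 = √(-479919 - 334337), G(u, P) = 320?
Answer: 272356*I*√50891/33451 ≈ 1836.7*I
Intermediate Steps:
w = 12*I*√50891 (w = 3*√(-479919 - 334337) = 3*√(-814256) = 3*(4*I*√50891) = 12*I*√50891 ≈ 2707.1*I)
w/(((-182765 - 218647)/(G(-20, -707) - 272676))) = (12*I*√50891)/(((-182765 - 218647)/(320 - 272676))) = (12*I*√50891)/((-401412/(-272356))) = (12*I*√50891)/((-401412*(-1/272356))) = (12*I*√50891)/(100353/68089) = (12*I*√50891)*(68089/100353) = 272356*I*√50891/33451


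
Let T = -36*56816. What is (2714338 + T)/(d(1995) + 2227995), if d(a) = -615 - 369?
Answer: 668962/2227011 ≈ 0.30039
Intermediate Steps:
T = -2045376
d(a) = -984
(2714338 + T)/(d(1995) + 2227995) = (2714338 - 2045376)/(-984 + 2227995) = 668962/2227011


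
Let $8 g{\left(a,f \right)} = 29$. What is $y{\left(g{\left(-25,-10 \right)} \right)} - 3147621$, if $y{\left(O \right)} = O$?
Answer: $- \frac{25180939}{8} \approx -3.1476 \cdot 10^{6}$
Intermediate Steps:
$g{\left(a,f \right)} = \frac{29}{8}$ ($g{\left(a,f \right)} = \frac{1}{8} \cdot 29 = \frac{29}{8}$)
$y{\left(g{\left(-25,-10 \right)} \right)} - 3147621 = \frac{29}{8} - 3147621 = - \frac{25180939}{8}$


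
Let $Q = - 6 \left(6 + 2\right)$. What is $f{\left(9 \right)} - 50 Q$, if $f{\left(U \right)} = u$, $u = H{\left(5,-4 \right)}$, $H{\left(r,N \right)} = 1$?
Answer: $2401$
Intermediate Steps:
$u = 1$
$f{\left(U \right)} = 1$
$Q = -48$ ($Q = \left(-6\right) 8 = -48$)
$f{\left(9 \right)} - 50 Q = 1 - -2400 = 1 + 2400 = 2401$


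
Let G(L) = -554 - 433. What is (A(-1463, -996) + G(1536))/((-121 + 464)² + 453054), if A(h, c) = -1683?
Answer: -2670/570703 ≈ -0.0046784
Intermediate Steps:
G(L) = -987
(A(-1463, -996) + G(1536))/((-121 + 464)² + 453054) = (-1683 - 987)/((-121 + 464)² + 453054) = -2670/(343² + 453054) = -2670/(117649 + 453054) = -2670/570703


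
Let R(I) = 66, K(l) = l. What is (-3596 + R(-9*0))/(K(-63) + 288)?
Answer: -706/45 ≈ -15.689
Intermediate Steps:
(-3596 + R(-9*0))/(K(-63) + 288) = (-3596 + 66)/(-63 + 288) = -3530/225 = -3530*1/225 = -706/45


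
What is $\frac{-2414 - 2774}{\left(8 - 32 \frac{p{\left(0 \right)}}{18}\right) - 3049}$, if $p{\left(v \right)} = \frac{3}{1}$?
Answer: $\frac{15564}{9139} \approx 1.703$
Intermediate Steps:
$p{\left(v \right)} = 3$ ($p{\left(v \right)} = 3 \cdot 1 = 3$)
$\frac{-2414 - 2774}{\left(8 - 32 \frac{p{\left(0 \right)}}{18}\right) - 3049} = \frac{-2414 - 2774}{\left(8 - 32 \cdot \frac{3}{18}\right) - 3049} = - \frac{5188}{\left(8 - 32 \cdot 3 \cdot \frac{1}{18}\right) - 3049} = - \frac{5188}{\left(8 - \frac{16}{3}\right) - 3049} = - \frac{5188}{\frac{8}{3} - 3049} = - \frac{5188}{- \frac{9139}{3}} = \left(-5188\right) \left(- \frac{3}{9139}\right) = \frac{15564}{9139}$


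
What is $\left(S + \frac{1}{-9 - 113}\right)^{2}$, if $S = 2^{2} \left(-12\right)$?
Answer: $\frac{34304449}{14884} \approx 2304.8$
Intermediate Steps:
$S = -48$ ($S = 4 \left(-12\right) = -48$)
$\left(S + \frac{1}{-9 - 113}\right)^{2} = \left(-48 + \frac{1}{-9 - 113}\right)^{2} = \left(-48 + \frac{1}{-122}\right)^{2} = \left(-48 - \frac{1}{122}\right)^{2} = \left(- \frac{5857}{122}\right)^{2} = \frac{34304449}{14884}$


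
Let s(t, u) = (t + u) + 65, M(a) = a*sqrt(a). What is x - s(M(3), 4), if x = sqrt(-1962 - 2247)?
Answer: -69 - 3*sqrt(3) + I*sqrt(4209) ≈ -74.196 + 64.877*I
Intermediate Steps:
M(a) = a**(3/2)
s(t, u) = 65 + t + u
x = I*sqrt(4209) (x = sqrt(-4209) = I*sqrt(4209) ≈ 64.877*I)
x - s(M(3), 4) = I*sqrt(4209) - (65 + 3**(3/2) + 4) = I*sqrt(4209) - (65 + 3*sqrt(3) + 4) = I*sqrt(4209) - (69 + 3*sqrt(3)) = I*sqrt(4209) + (-69 - 3*sqrt(3)) = -69 - 3*sqrt(3) + I*sqrt(4209)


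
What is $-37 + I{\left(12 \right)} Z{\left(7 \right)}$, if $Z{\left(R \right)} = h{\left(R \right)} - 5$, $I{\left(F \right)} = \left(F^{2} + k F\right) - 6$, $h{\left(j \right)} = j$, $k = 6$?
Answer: $383$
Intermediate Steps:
$I{\left(F \right)} = -6 + F^{2} + 6 F$ ($I{\left(F \right)} = \left(F^{2} + 6 F\right) - 6 = -6 + F^{2} + 6 F$)
$Z{\left(R \right)} = -5 + R$ ($Z{\left(R \right)} = R - 5 = -5 + R$)
$-37 + I{\left(12 \right)} Z{\left(7 \right)} = -37 + \left(-6 + 12^{2} + 6 \cdot 12\right) \left(-5 + 7\right) = -37 + \left(-6 + 144 + 72\right) 2 = -37 + 210 \cdot 2 = -37 + 420 = 383$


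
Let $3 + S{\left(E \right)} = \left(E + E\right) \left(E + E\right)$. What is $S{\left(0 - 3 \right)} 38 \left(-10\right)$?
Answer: $-12540$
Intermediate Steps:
$S{\left(E \right)} = -3 + 4 E^{2}$ ($S{\left(E \right)} = -3 + \left(E + E\right) \left(E + E\right) = -3 + 2 E 2 E = -3 + 4 E^{2}$)
$S{\left(0 - 3 \right)} 38 \left(-10\right) = \left(-3 + 4 \left(0 - 3\right)^{2}\right) 38 \left(-10\right) = \left(-3 + 4 \left(-3\right)^{2}\right) 38 \left(-10\right) = \left(-3 + 4 \cdot 9\right) 38 \left(-10\right) = \left(-3 + 36\right) 38 \left(-10\right) = 33 \cdot 38 \left(-10\right) = 1254 \left(-10\right) = -12540$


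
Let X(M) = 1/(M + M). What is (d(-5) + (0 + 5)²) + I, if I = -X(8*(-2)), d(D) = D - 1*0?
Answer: 641/32 ≈ 20.031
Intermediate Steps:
d(D) = D (d(D) = D + 0 = D)
X(M) = 1/(2*M)
I = 1/32 (I = -1/(2*(8*(-2))) = -1/(2*(-16)) = -(-1)/(2*16) = -1*(-1/32) = 1/32 ≈ 0.031250)
(d(-5) + (0 + 5)²) + I = (-5 + (0 + 5)²) + 1/32 = (-5 + 5²) + 1/32 = (-5 + 25) + 1/32 = 20 + 1/32 = 641/32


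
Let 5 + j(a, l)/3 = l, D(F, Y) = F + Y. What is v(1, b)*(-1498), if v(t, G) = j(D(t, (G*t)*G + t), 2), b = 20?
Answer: 13482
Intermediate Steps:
j(a, l) = -15 + 3*l
v(t, G) = -9 (v(t, G) = -15 + 3*2 = -15 + 6 = -9)
v(1, b)*(-1498) = -9*(-1498) = 13482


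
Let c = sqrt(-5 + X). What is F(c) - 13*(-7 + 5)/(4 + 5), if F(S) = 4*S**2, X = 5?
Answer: 26/9 ≈ 2.8889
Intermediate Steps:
c = 0 (c = sqrt(-5 + 5) = sqrt(0) = 0)
F(c) - 13*(-7 + 5)/(4 + 5) = 4*0**2 - 13*(-7 + 5)/(4 + 5) = 4*0 - (-26)/9 = 0 - (-26)/9 = 0 - 13*(-2/9) = 0 + 26/9 = 26/9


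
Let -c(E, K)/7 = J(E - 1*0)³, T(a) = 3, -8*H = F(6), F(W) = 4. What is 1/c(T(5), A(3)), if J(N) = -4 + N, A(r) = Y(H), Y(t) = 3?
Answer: ⅐ ≈ 0.14286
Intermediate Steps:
H = -½ (H = -⅛*4 = -½ ≈ -0.50000)
A(r) = 3
c(E, K) = -7*(-4 + E)³ (c(E, K) = -7*(-4 + (E - 1*0))³ = -7*(-4 + (E + 0))³ = -7*(-4 + E)³)
1/c(T(5), A(3)) = 1/(-7*(-4 + 3)³) = 1/(-7*(-1)³) = 1/(-7*(-1)) = 1/7 = ⅐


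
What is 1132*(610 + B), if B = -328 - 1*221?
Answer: 69052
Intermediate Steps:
B = -549 (B = -328 - 221 = -549)
1132*(610 + B) = 1132*(610 - 549) = 1132*61 = 69052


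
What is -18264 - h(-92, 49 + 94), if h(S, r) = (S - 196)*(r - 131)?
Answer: -14808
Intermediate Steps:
h(S, r) = (-196 + S)*(-131 + r)
-18264 - h(-92, 49 + 94) = -18264 - (25676 - 196*(49 + 94) - 131*(-92) - 92*(49 + 94)) = -18264 - (25676 - 196*143 + 12052 - 92*143) = -18264 - (25676 - 28028 + 12052 - 13156) = -18264 - 1*(-3456) = -18264 + 3456 = -14808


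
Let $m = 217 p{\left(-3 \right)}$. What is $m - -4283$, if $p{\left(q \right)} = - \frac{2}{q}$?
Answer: $\frac{13283}{3} \approx 4427.7$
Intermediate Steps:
$m = \frac{434}{3}$ ($m = 217 \left(- \frac{2}{-3}\right) = 217 \left(\left(-2\right) \left(- \frac{1}{3}\right)\right) = 217 \cdot \frac{2}{3} = \frac{434}{3} \approx 144.67$)
$m - -4283 = \frac{434}{3} - -4283 = \frac{434}{3} + 4283 = \frac{13283}{3}$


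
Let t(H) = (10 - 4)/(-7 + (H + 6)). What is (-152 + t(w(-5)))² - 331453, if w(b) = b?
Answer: -308044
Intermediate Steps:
t(H) = 6/(-1 + H) (t(H) = 6/(-7 + (6 + H)) = 6/(-1 + H))
(-152 + t(w(-5)))² - 331453 = (-152 + 6/(-1 - 5))² - 331453 = (-152 + 6/(-6))² - 331453 = (-152 + 6*(-⅙))² - 331453 = (-152 - 1)² - 331453 = (-153)² - 331453 = 23409 - 331453 = -308044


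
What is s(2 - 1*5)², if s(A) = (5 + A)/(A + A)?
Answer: ⅑ ≈ 0.11111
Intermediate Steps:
s(A) = (5 + A)/(2*A) (s(A) = (5 + A)/((2*A)) = (5 + A)*(1/(2*A)) = (5 + A)/(2*A))
s(2 - 1*5)² = ((5 + (2 - 1*5))/(2*(2 - 1*5)))² = ((5 + (2 - 5))/(2*(2 - 5)))² = ((½)*(5 - 3)/(-3))² = ((½)*(-⅓)*2)² = (-⅓)² = ⅑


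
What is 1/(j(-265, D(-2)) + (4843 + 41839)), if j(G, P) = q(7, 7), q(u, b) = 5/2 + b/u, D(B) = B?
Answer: 2/93371 ≈ 2.1420e-5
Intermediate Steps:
q(u, b) = 5/2 + b/u (q(u, b) = 5*(½) + b/u = 5/2 + b/u)
j(G, P) = 7/2 (j(G, P) = 5/2 + 7/7 = 5/2 + 7*(⅐) = 5/2 + 1 = 7/2)
1/(j(-265, D(-2)) + (4843 + 41839)) = 1/(7/2 + (4843 + 41839)) = 1/(7/2 + 46682) = 1/(93371/2) = 2/93371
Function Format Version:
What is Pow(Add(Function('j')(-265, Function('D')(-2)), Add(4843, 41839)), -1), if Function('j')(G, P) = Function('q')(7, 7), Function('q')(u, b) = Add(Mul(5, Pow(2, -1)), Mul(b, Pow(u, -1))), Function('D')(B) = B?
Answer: Rational(2, 93371) ≈ 2.1420e-5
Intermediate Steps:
Function('q')(u, b) = Add(Rational(5, 2), Mul(b, Pow(u, -1))) (Function('q')(u, b) = Add(Mul(5, Rational(1, 2)), Mul(b, Pow(u, -1))) = Add(Rational(5, 2), Mul(b, Pow(u, -1))))
Function('j')(G, P) = Rational(7, 2) (Function('j')(G, P) = Add(Rational(5, 2), Mul(7, Pow(7, -1))) = Add(Rational(5, 2), Mul(7, Rational(1, 7))) = Add(Rational(5, 2), 1) = Rational(7, 2))
Pow(Add(Function('j')(-265, Function('D')(-2)), Add(4843, 41839)), -1) = Pow(Add(Rational(7, 2), Add(4843, 41839)), -1) = Pow(Add(Rational(7, 2), 46682), -1) = Pow(Rational(93371, 2), -1) = Rational(2, 93371)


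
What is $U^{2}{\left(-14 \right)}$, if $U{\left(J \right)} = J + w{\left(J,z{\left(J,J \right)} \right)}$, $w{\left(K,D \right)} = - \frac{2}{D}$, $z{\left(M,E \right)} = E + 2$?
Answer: $\frac{6889}{36} \approx 191.36$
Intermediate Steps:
$z{\left(M,E \right)} = 2 + E$
$U{\left(J \right)} = J - \frac{2}{2 + J}$
$U^{2}{\left(-14 \right)} = \left(\frac{-2 - 14 \left(2 - 14\right)}{2 - 14}\right)^{2} = \left(\frac{-2 - -168}{-12}\right)^{2} = \left(- \frac{-2 + 168}{12}\right)^{2} = \left(\left(- \frac{1}{12}\right) 166\right)^{2} = \left(- \frac{83}{6}\right)^{2} = \frac{6889}{36}$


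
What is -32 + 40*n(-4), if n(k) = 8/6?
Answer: 64/3 ≈ 21.333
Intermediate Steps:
n(k) = 4/3 (n(k) = 8*(1/6) = 4/3)
-32 + 40*n(-4) = -32 + 40*(4/3) = -32 + 160/3 = 64/3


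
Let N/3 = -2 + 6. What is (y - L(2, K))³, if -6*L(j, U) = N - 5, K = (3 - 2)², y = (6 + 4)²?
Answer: 223648543/216 ≈ 1.0354e+6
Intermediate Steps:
y = 100 (y = 10² = 100)
N = 12 (N = 3*(-2 + 6) = 3*4 = 12)
K = 1 (K = 1² = 1)
L(j, U) = -7/6 (L(j, U) = -(12 - 5)/6 = -⅙*7 = -7/6)
(y - L(2, K))³ = (100 - 1*(-7/6))³ = (100 + 7/6)³ = (607/6)³ = 223648543/216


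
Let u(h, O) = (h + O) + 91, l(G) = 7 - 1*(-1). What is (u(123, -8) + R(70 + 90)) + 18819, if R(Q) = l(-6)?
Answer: 19033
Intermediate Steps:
l(G) = 8 (l(G) = 7 + 1 = 8)
u(h, O) = 91 + O + h (u(h, O) = (O + h) + 91 = 91 + O + h)
R(Q) = 8
(u(123, -8) + R(70 + 90)) + 18819 = ((91 - 8 + 123) + 8) + 18819 = (206 + 8) + 18819 = 214 + 18819 = 19033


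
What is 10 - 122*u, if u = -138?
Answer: 16846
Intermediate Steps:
10 - 122*u = 10 - 122*(-138) = 10 + 16836 = 16846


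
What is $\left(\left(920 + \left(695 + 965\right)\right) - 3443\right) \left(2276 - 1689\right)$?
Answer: $-506581$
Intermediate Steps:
$\left(\left(920 + \left(695 + 965\right)\right) - 3443\right) \left(2276 - 1689\right) = \left(\left(920 + 1660\right) - 3443\right) 587 = \left(2580 - 3443\right) 587 = \left(-863\right) 587 = -506581$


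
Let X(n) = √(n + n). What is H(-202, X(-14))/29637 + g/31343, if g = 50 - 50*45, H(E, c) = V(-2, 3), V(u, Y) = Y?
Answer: -21702457/309637497 ≈ -0.070090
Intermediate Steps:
X(n) = √2*√n (X(n) = √(2*n) = √2*√n)
H(E, c) = 3
g = -2200 (g = 50 - 2250 = -2200)
H(-202, X(-14))/29637 + g/31343 = 3/29637 - 2200/31343 = 3*(1/29637) - 2200*1/31343 = 1/9879 - 2200/31343 = -21702457/309637497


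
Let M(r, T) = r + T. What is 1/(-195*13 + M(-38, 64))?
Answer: -1/2509 ≈ -0.00039857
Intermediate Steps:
M(r, T) = T + r
1/(-195*13 + M(-38, 64)) = 1/(-195*13 + (64 - 38)) = 1/(-2535 + 26) = 1/(-2509) = -1/2509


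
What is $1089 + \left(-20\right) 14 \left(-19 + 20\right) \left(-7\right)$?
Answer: $3049$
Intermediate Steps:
$1089 + \left(-20\right) 14 \left(-19 + 20\right) \left(-7\right) = 1089 - 280 \cdot 1 \left(-7\right) = 1089 - -1960 = 1089 + 1960 = 3049$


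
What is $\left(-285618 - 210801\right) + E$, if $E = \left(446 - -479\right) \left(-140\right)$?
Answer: $-625919$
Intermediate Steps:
$E = -129500$ ($E = \left(446 + 479\right) \left(-140\right) = 925 \left(-140\right) = -129500$)
$\left(-285618 - 210801\right) + E = \left(-285618 - 210801\right) - 129500 = -496419 - 129500 = -625919$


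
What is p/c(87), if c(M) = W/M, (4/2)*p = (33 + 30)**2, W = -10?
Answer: -345303/20 ≈ -17265.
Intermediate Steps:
p = 3969/2 (p = (33 + 30)**2/2 = (1/2)*63**2 = (1/2)*3969 = 3969/2 ≈ 1984.5)
c(M) = -10/M
p/c(87) = 3969/(2*((-10/87))) = 3969/(2*((-10*1/87))) = 3969/(2*(-10/87)) = (3969/2)*(-87/10) = -345303/20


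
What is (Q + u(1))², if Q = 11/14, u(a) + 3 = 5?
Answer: 1521/196 ≈ 7.7602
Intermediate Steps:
u(a) = 2 (u(a) = -3 + 5 = 2)
Q = 11/14 (Q = 11*(1/14) = 11/14 ≈ 0.78571)
(Q + u(1))² = (11/14 + 2)² = (39/14)² = 1521/196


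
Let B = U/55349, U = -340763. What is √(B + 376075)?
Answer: 2*√288022834917447/55349 ≈ 613.24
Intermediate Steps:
B = -340763/55349 ≈ -6.1566
√(B + 376075) = √(-340763/55349 + 376075) = √(20815034412/55349) = 2*√288022834917447/55349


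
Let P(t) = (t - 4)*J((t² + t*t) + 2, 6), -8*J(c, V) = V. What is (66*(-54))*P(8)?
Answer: 10692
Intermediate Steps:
J(c, V) = -V/8
P(t) = 3 - 3*t/4 (P(t) = (t - 4)*(-⅛*6) = (-4 + t)*(-¾) = 3 - 3*t/4)
(66*(-54))*P(8) = (66*(-54))*(3 - ¾*8) = -3564*(3 - 6) = -3564*(-3) = 10692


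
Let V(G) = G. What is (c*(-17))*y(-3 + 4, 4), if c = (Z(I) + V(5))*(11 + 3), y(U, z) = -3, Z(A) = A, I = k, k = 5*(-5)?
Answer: -14280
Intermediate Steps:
k = -25
I = -25
c = -280 (c = (-25 + 5)*(11 + 3) = -20*14 = -280)
(c*(-17))*y(-3 + 4, 4) = -280*(-17)*(-3) = 4760*(-3) = -14280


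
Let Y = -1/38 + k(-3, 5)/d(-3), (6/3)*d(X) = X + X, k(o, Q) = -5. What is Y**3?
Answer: 6539203/1481544 ≈ 4.4138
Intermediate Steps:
d(X) = X (d(X) = (X + X)/2 = (2*X)/2 = X)
Y = 187/114 (Y = -1/38 - 5/(-3) = -1*1/38 - 5*(-1/3) = -1/38 + 5/3 = 187/114 ≈ 1.6404)
Y**3 = (187/114)**3 = 6539203/1481544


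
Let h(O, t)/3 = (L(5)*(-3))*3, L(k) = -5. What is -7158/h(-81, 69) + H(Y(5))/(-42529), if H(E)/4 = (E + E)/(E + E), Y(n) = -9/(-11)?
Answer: -101474374/1913805 ≈ -53.022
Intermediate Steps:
Y(n) = 9/11 (Y(n) = -9*(-1/11) = 9/11)
H(E) = 4 (H(E) = 4*((E + E)/(E + E)) = 4*((2*E)/((2*E))) = 4*((2*E)*(1/(2*E))) = 4*1 = 4)
h(O, t) = 135 (h(O, t) = 3*(-5*(-3)*3) = 3*(15*3) = 3*45 = 135)
-7158/h(-81, 69) + H(Y(5))/(-42529) = -7158/135 + 4/(-42529) = -7158*1/135 + 4*(-1/42529) = -2386/45 - 4/42529 = -101474374/1913805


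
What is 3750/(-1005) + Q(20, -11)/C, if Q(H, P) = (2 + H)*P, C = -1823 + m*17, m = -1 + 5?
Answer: -422536/117585 ≈ -3.5935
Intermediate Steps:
m = 4
C = -1755 (C = -1823 + 4*17 = -1823 + 68 = -1755)
Q(H, P) = P*(2 + H)
3750/(-1005) + Q(20, -11)/C = 3750/(-1005) - 11*(2 + 20)/(-1755) = 3750*(-1/1005) - 11*22*(-1/1755) = -250/67 - 242*(-1/1755) = -250/67 + 242/1755 = -422536/117585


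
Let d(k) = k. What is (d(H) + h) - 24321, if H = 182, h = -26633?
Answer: -50772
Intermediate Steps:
(d(H) + h) - 24321 = (182 - 26633) - 24321 = -26451 - 24321 = -50772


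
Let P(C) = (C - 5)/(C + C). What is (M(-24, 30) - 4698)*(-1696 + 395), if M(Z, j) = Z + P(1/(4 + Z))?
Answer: 12155243/2 ≈ 6.0776e+6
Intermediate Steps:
P(C) = (-5 + C)/(2*C) (P(C) = (-5 + C)/((2*C)) = (-5 + C)*(1/(2*C)) = (-5 + C)/(2*C))
M(Z, j) = Z + (-5 + 1/(4 + Z))*(4 + Z)/2 (M(Z, j) = Z + (-5 + 1/(4 + Z))/(2*(1/(4 + Z))) = Z + (4 + Z)*(-5 + 1/(4 + Z))/2 = Z + (-5 + 1/(4 + Z))*(4 + Z)/2)
(M(-24, 30) - 4698)*(-1696 + 395) = ((-19/2 - 3/2*(-24)) - 4698)*(-1696 + 395) = ((-19/2 + 36) - 4698)*(-1301) = (53/2 - 4698)*(-1301) = -9343/2*(-1301) = 12155243/2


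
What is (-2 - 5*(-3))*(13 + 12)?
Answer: 325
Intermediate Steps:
(-2 - 5*(-3))*(13 + 12) = (-2 + 15)*25 = 13*25 = 325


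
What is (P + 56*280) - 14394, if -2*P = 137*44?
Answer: -1728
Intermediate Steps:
P = -3014 (P = -137*44/2 = -½*6028 = -3014)
(P + 56*280) - 14394 = (-3014 + 56*280) - 14394 = (-3014 + 15680) - 14394 = 12666 - 14394 = -1728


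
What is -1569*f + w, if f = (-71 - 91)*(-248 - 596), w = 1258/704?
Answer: -75513233035/352 ≈ -2.1453e+8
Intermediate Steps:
w = 629/352 (w = 1258*(1/704) = 629/352 ≈ 1.7869)
f = 136728 (f = -162*(-844) = 136728)
-1569*f + w = -1569*136728 + 629/352 = -214526232 + 629/352 = -75513233035/352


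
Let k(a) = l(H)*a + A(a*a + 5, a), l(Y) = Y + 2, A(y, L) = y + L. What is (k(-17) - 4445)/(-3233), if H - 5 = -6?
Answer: 4185/3233 ≈ 1.2945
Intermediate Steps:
A(y, L) = L + y
H = -1 (H = 5 - 6 = -1)
l(Y) = 2 + Y
k(a) = 5 + a² + 2*a (k(a) = (2 - 1)*a + (a + (a*a + 5)) = 1*a + (a + (a² + 5)) = a + (a + (5 + a²)) = a + (5 + a + a²) = 5 + a² + 2*a)
(k(-17) - 4445)/(-3233) = ((5 + (-17)² + 2*(-17)) - 4445)/(-3233) = ((5 + 289 - 34) - 4445)*(-1/3233) = (260 - 4445)*(-1/3233) = -4185*(-1/3233) = 4185/3233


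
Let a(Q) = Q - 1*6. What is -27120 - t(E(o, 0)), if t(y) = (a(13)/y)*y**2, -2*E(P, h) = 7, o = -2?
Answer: -54191/2 ≈ -27096.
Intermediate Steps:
a(Q) = -6 + Q (a(Q) = Q - 6 = -6 + Q)
E(P, h) = -7/2 (E(P, h) = -1/2*7 = -7/2)
t(y) = 7*y (t(y) = ((-6 + 13)/y)*y**2 = (7/y)*y**2 = 7*y)
-27120 - t(E(o, 0)) = -27120 - 7*(-7)/2 = -27120 - 1*(-49/2) = -27120 + 49/2 = -54191/2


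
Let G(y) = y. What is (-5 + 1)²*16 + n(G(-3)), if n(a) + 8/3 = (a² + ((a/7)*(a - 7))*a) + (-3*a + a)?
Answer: 5365/21 ≈ 255.48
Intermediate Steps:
n(a) = -8/3 + a² - 2*a + a²*(-7 + a)/7 (n(a) = -8/3 + ((a² + ((a/7)*(a - 7))*a) + (-3*a + a)) = -8/3 + ((a² + ((a*(⅐))*(-7 + a))*a) - 2*a) = -8/3 + ((a² + ((a/7)*(-7 + a))*a) - 2*a) = -8/3 + ((a² + (a*(-7 + a)/7)*a) - 2*a) = -8/3 + ((a² + a²*(-7 + a)/7) - 2*a) = -8/3 + (a² - 2*a + a²*(-7 + a)/7) = -8/3 + a² - 2*a + a²*(-7 + a)/7)
(-5 + 1)²*16 + n(G(-3)) = (-5 + 1)²*16 + (-8/3 - 2*(-3) + (⅐)*(-3)³) = (-4)²*16 + (-8/3 + 6 + (⅐)*(-27)) = 16*16 + (-8/3 + 6 - 27/7) = 256 - 11/21 = 5365/21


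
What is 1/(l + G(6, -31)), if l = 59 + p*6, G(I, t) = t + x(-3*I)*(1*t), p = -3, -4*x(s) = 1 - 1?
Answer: ⅒ ≈ 0.10000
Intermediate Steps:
x(s) = 0 (x(s) = -(1 - 1)/4 = -¼*0 = 0)
G(I, t) = t (G(I, t) = t + 0*(1*t) = t + 0*t = t + 0 = t)
l = 41 (l = 59 - 3*6 = 59 - 18 = 41)
1/(l + G(6, -31)) = 1/(41 - 31) = 1/10 = ⅒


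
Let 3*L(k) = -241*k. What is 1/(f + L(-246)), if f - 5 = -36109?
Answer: -1/16342 ≈ -6.1192e-5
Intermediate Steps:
f = -36104 (f = 5 - 36109 = -36104)
L(k) = -241*k/3 (L(k) = (-241*k)/3 = -241*k/3)
1/(f + L(-246)) = 1/(-36104 - 241/3*(-246)) = 1/(-36104 + 19762) = 1/(-16342) = -1/16342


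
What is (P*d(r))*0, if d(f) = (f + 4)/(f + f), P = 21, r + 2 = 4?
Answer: 0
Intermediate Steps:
r = 2 (r = -2 + 4 = 2)
d(f) = (4 + f)/(2*f) (d(f) = (4 + f)/((2*f)) = (4 + f)*(1/(2*f)) = (4 + f)/(2*f))
(P*d(r))*0 = (21*((½)*(4 + 2)/2))*0 = (21*((½)*(½)*6))*0 = (21*(3/2))*0 = (63/2)*0 = 0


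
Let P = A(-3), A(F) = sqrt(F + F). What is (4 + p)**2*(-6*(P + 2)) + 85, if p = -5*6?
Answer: -8027 - 4056*I*sqrt(6) ≈ -8027.0 - 9935.1*I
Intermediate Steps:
p = -30
A(F) = sqrt(2)*sqrt(F) (A(F) = sqrt(2*F) = sqrt(2)*sqrt(F))
P = I*sqrt(6) (P = sqrt(2)*sqrt(-3) = sqrt(2)*(I*sqrt(3)) = I*sqrt(6) ≈ 2.4495*I)
(4 + p)**2*(-6*(P + 2)) + 85 = (4 - 30)**2*(-6*(I*sqrt(6) + 2)) + 85 = (-26)**2*(-6*(2 + I*sqrt(6))) + 85 = 676*(-12 - 6*I*sqrt(6)) + 85 = (-8112 - 4056*I*sqrt(6)) + 85 = -8027 - 4056*I*sqrt(6)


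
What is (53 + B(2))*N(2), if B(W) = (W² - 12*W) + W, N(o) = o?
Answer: 70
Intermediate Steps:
B(W) = W² - 11*W
(53 + B(2))*N(2) = (53 + 2*(-11 + 2))*2 = (53 + 2*(-9))*2 = (53 - 18)*2 = 35*2 = 70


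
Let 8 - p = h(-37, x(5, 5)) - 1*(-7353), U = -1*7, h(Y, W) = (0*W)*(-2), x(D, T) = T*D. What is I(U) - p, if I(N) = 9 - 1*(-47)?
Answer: 7401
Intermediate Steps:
x(D, T) = D*T
h(Y, W) = 0 (h(Y, W) = 0*(-2) = 0)
U = -7
p = -7345 (p = 8 - (0 - 1*(-7353)) = 8 - (0 + 7353) = 8 - 1*7353 = 8 - 7353 = -7345)
I(N) = 56 (I(N) = 9 + 47 = 56)
I(U) - p = 56 - 1*(-7345) = 56 + 7345 = 7401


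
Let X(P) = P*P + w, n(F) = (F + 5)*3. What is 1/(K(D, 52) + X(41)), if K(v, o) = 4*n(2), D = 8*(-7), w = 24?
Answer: 1/1789 ≈ 0.00055897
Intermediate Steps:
D = -56
n(F) = 15 + 3*F (n(F) = (5 + F)*3 = 15 + 3*F)
K(v, o) = 84 (K(v, o) = 4*(15 + 3*2) = 4*(15 + 6) = 4*21 = 84)
X(P) = 24 + P² (X(P) = P*P + 24 = P² + 24 = 24 + P²)
1/(K(D, 52) + X(41)) = 1/(84 + (24 + 41²)) = 1/(84 + (24 + 1681)) = 1/(84 + 1705) = 1/1789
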